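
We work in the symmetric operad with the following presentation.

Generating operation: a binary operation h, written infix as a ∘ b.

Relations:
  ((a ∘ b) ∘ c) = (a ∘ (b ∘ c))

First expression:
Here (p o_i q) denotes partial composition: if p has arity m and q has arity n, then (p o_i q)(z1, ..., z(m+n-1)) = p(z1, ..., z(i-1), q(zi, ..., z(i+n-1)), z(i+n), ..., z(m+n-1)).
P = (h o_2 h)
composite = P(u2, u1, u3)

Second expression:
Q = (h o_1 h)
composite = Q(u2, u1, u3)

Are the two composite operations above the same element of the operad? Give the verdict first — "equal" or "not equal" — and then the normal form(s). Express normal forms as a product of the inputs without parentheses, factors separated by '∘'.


Normal form of the first expression: u2 ∘ u1 ∘ u3
Normal form of the second expression: u2 ∘ u1 ∘ u3
Both agree, so they are equal.

equal — both sides give u2 ∘ u1 ∘ u3


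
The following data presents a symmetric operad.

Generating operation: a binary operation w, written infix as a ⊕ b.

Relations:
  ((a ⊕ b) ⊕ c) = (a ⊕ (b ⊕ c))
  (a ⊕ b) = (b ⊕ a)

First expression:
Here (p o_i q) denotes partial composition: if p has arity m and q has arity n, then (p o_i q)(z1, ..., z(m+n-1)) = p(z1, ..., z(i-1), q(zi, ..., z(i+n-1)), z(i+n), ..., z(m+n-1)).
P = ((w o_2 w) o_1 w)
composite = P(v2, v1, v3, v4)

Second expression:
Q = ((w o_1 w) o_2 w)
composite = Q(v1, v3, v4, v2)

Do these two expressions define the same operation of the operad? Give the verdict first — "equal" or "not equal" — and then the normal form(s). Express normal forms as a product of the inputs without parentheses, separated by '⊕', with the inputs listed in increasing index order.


equal; both compose to v1 ⊕ v2 ⊕ v3 ⊕ v4

In normal form, the first expression is v1 ⊕ v2 ⊕ v3 ⊕ v4
In normal form, the second expression is v1 ⊕ v2 ⊕ v3 ⊕ v4
One common form — equal.


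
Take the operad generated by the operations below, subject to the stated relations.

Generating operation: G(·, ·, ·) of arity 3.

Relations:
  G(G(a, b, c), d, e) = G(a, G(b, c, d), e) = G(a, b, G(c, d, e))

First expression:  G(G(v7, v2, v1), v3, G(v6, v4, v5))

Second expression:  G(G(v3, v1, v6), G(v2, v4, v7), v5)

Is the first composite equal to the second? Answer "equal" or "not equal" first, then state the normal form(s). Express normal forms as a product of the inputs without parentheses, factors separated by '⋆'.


The first expression, normalized: v7 ⋆ v2 ⋆ v1 ⋆ v3 ⋆ v6 ⋆ v4 ⋆ v5
The second expression, normalized: v3 ⋆ v1 ⋆ v6 ⋆ v2 ⋆ v4 ⋆ v7 ⋆ v5
No match — not equal.

not equal; the first gives v7 ⋆ v2 ⋆ v1 ⋆ v3 ⋆ v6 ⋆ v4 ⋆ v5 and the second v3 ⋆ v1 ⋆ v6 ⋆ v2 ⋆ v4 ⋆ v7 ⋆ v5


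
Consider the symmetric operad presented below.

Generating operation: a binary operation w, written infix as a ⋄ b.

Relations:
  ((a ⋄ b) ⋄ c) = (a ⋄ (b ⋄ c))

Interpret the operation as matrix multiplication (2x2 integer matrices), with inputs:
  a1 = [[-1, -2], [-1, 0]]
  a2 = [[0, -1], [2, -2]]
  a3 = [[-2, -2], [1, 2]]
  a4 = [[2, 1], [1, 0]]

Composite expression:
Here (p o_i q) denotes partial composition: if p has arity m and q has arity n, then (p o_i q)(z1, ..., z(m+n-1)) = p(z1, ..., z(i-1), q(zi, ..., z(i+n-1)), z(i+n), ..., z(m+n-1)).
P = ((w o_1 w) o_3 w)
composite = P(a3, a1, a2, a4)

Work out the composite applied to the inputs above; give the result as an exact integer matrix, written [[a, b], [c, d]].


(a3 ⋄ a1) = [[4, 4], [-3, -2]]
(a2 ⋄ a4) = [[-1, 0], [2, 2]]
((a3 ⋄ a1) ⋄ (a2 ⋄ a4)) = [[4, 8], [-1, -4]]

[[4, 8], [-1, -4]]


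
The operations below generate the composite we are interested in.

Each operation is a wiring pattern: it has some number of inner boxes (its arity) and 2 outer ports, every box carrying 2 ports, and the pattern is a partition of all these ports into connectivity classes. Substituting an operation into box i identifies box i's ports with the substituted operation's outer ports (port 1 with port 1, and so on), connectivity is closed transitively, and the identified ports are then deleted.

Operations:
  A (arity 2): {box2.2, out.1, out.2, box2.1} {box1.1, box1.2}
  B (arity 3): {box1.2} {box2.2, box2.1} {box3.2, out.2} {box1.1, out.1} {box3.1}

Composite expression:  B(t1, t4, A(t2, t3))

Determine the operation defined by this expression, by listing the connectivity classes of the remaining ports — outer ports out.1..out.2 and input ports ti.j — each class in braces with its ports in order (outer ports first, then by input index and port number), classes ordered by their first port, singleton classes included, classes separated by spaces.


Connectivity passes through glued B-boundaries; trace each wire chain.
after A, the pattern on (t2, t3) reads {out.1, out.2, t3.1, t3.2} {t2.1, t2.2} (out.j = its outer ports)
after B, the pattern on (t1, t4, t2, t3) reads {out.1, t1.1} {out.2, t3.1, t3.2} {t1.2} {t2.1, t2.2} {t4.1, t4.2} (out.j = its outer ports)

{out.1, t1.1} {out.2, t3.1, t3.2} {t1.2} {t2.1, t2.2} {t4.1, t4.2}


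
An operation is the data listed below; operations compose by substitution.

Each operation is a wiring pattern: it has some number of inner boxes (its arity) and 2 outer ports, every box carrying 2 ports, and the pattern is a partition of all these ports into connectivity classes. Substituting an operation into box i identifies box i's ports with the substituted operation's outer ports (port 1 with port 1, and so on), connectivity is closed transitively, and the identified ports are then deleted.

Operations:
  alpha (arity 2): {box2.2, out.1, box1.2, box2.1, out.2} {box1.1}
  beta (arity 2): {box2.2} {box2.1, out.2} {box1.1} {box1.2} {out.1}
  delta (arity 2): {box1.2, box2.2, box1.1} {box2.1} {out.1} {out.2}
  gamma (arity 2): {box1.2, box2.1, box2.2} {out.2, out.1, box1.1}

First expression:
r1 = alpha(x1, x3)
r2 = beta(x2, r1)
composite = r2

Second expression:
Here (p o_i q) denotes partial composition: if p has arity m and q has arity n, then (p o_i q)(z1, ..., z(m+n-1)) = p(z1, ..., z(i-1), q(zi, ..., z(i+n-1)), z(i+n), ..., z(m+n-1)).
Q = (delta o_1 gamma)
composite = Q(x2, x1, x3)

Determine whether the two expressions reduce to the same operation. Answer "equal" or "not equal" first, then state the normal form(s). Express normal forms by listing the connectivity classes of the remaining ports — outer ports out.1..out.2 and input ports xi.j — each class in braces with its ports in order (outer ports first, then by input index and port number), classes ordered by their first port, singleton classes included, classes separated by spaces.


Normal form of the first expression: {out.1} {out.2, x1.2, x3.1, x3.2} {x1.1} {x2.1} {x2.2}
Normal form of the second expression: {out.1} {out.2} {x1.1, x1.2, x2.2} {x2.1, x3.2} {x3.1}
No match — not equal.

not equal; first: {out.1} {out.2, x1.2, x3.1, x3.2} {x1.1} {x2.1} {x2.2}; second: {out.1} {out.2} {x1.1, x1.2, x2.2} {x2.1, x3.2} {x3.1}


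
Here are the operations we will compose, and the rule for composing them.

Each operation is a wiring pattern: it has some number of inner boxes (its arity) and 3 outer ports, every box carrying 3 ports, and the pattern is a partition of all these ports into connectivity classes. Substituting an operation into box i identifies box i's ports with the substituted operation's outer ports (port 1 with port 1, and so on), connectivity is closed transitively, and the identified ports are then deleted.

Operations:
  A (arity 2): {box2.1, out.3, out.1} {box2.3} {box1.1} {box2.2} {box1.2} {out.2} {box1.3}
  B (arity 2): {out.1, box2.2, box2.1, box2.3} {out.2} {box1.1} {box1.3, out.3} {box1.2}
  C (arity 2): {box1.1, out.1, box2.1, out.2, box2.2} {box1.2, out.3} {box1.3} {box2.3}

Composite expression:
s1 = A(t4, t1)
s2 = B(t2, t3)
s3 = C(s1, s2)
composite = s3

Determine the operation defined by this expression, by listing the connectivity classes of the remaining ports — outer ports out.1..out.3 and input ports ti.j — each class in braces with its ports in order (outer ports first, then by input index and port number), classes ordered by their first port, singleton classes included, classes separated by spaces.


{out.1, out.2, t1.1, t3.1, t3.2, t3.3} {out.3} {t1.2} {t1.3} {t2.1} {t2.2} {t2.3} {t4.1} {t4.2} {t4.3}

Two ports join when wires chain via C-identified ports.
composing A on (t4, t1), with out.j its own outer ports: {out.1, out.3, t1.1} {out.2} {t1.2} {t1.3} {t4.1} {t4.2} {t4.3}
composing B on (t2, t3), with out.j its own outer ports: {out.1, t3.1, t3.2, t3.3} {out.2} {out.3, t2.3} {t2.1} {t2.2}
composing C on (t4, t1, t2, t3), with out.j its own outer ports: {out.1, out.2, t1.1, t3.1, t3.2, t3.3} {out.3} {t1.2} {t1.3} {t2.1} {t2.2} {t2.3} {t4.1} {t4.2} {t4.3}


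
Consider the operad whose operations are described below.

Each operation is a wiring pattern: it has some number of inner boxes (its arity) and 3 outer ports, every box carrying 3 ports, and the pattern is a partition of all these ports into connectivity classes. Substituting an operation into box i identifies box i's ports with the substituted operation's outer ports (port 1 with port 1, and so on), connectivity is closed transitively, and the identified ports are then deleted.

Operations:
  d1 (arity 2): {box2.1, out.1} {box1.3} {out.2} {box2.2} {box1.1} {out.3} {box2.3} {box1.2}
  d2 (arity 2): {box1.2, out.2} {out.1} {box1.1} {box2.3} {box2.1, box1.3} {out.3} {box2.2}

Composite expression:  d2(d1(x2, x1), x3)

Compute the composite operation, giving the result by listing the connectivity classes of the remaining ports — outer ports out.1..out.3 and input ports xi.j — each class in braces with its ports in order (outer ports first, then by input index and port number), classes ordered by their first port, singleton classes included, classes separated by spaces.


{out.1} {out.2} {out.3} {x1.1} {x1.2} {x1.3} {x2.1} {x2.2} {x2.3} {x3.1} {x3.2} {x3.3}


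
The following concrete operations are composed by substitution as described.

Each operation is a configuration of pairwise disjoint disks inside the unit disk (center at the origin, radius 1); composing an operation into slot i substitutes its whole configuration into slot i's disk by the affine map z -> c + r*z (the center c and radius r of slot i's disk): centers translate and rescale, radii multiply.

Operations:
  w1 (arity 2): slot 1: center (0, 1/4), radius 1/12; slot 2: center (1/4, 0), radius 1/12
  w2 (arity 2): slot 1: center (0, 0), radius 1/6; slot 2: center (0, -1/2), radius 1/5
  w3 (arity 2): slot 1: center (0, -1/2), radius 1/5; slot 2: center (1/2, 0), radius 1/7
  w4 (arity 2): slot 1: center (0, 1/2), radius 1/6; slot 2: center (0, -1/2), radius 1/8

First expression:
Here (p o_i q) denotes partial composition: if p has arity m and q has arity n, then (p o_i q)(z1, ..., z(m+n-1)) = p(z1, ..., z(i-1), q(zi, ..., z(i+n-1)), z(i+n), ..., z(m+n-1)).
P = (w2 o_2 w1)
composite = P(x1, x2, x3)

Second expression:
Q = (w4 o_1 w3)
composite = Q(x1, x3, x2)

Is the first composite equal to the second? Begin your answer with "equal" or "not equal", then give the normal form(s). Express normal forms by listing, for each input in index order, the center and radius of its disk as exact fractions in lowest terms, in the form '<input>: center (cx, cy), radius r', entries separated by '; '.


The first expression reduces to x1: center (0, 0), radius 1/6; x2: center (0, -9/20), radius 1/60; x3: center (1/20, -1/2), radius 1/60
The second expression reduces to x1: center (0, 5/12), radius 1/30; x2: center (0, -1/2), radius 1/8; x3: center (1/12, 1/2), radius 1/42
Different reductions; not equal.

not equal: they reduce to x1: center (0, 0), radius 1/6; x2: center (0, -9/20), radius 1/60; x3: center (1/20, -1/2), radius 1/60 and x1: center (0, 5/12), radius 1/30; x2: center (0, -1/2), radius 1/8; x3: center (1/12, 1/2), radius 1/42


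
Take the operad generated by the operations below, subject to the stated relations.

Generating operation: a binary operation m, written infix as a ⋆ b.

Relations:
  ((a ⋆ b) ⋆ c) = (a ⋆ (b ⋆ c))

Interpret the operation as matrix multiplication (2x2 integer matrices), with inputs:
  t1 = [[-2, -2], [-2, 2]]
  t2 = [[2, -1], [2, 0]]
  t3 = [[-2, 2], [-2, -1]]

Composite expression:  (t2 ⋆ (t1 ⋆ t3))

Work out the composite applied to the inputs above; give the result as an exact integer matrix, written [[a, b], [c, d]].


[[16, 2], [16, -4]]

(t1 ⋆ t3) = [[8, -2], [0, -6]]
(t2 ⋆ (t1 ⋆ t3)) = [[16, 2], [16, -4]]


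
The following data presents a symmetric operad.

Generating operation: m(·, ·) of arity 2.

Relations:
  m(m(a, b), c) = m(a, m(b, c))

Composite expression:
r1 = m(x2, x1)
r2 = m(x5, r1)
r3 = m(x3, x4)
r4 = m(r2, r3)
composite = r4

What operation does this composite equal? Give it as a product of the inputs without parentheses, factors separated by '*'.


x5 * x2 * x1 * x3 * x4

Every regrouping of m is equal, so read the x-inputs in written order.
m(x2, x1) flattens to x2 * x1
m(x5, m(x2, x1)) flattens to x5 * x2 * x1
m(x3, x4) flattens to x3 * x4
m(m(x5, m(x2, x1)), m(x3, x4)) flattens to x5 * x2 * x1 * x3 * x4


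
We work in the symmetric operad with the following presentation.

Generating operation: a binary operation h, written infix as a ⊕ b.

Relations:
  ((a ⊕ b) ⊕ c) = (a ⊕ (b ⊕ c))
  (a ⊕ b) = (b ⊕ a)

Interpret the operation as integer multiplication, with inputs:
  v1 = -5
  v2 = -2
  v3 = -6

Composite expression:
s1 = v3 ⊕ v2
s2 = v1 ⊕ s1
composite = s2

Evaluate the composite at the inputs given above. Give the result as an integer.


-60

(v3 ⊕ v2) = 12
(v1 ⊕ (v3 ⊕ v2)) = -60


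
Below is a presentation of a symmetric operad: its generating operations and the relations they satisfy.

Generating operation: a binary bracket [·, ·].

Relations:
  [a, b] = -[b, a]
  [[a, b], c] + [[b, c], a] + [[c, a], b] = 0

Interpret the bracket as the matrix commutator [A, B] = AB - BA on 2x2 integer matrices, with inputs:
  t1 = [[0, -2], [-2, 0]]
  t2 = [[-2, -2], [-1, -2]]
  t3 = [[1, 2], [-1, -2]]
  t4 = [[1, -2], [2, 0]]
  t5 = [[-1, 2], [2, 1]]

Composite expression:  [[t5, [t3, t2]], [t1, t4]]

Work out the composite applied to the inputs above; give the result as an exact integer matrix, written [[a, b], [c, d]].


[[-36, 520], [232, 36]]

[t3, t2] = [[-4, -6], [3, 4]]
[t5, [t3, t2]] = [[18, 28], [-10, -18]]
[t1, t4] = [[-8, 2], [-2, 8]]
[[t5, [t3, t2]], [t1, t4]] = [[-36, 520], [232, 36]]


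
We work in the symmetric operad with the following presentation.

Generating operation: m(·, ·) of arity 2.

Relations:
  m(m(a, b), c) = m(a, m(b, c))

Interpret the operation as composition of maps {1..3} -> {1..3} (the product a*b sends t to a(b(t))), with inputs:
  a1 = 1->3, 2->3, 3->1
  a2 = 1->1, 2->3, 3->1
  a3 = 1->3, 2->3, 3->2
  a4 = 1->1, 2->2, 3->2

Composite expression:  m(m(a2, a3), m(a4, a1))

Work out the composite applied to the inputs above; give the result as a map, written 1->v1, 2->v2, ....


m(a2, a3) = 1->1, 2->1, 3->3
m(a4, a1) = 1->2, 2->2, 3->1
m(m(a2, a3), m(a4, a1)) = 1->1, 2->1, 3->1

1->1, 2->1, 3->1


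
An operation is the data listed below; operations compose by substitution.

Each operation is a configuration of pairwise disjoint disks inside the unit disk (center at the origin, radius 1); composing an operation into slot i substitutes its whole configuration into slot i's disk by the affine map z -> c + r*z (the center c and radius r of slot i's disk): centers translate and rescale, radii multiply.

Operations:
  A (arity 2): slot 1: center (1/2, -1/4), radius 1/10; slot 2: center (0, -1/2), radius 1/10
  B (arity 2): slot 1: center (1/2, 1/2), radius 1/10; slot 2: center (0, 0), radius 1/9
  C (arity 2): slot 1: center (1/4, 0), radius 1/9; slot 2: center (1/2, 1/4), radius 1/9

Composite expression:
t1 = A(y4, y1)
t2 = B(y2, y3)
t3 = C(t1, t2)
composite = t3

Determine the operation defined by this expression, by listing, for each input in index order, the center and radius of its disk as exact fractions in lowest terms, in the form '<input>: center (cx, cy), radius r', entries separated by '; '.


y1: center (1/4, -1/18), radius 1/90; y2: center (5/9, 11/36), radius 1/90; y3: center (1/2, 1/4), radius 1/81; y4: center (11/36, -1/36), radius 1/90

Follow each y-input down from C: c' goes to c + r*c', radius to r*r'.
input y4: composing its 2 substitution steps yields center (11/36, -1/36), radius 1/90
input y1: composing its 2 substitution steps yields center (1/4, -1/18), radius 1/90
input y2: composing its 2 substitution steps yields center (5/9, 11/36), radius 1/90
input y3: composing its 2 substitution steps yields center (1/2, 1/4), radius 1/81


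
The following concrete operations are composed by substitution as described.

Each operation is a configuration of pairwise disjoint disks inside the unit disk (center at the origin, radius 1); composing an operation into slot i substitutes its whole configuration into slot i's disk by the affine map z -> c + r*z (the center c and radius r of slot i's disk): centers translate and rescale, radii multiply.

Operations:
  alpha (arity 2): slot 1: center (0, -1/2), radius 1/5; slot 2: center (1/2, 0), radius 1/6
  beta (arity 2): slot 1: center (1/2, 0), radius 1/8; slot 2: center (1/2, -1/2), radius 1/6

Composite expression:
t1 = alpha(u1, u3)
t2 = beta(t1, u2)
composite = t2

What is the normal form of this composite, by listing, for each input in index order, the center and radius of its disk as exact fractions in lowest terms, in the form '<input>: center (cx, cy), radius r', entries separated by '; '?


u1: center (1/2, -1/16), radius 1/40; u2: center (1/2, -1/2), radius 1/6; u3: center (9/16, 0), radius 1/48

Below beta, radii multiply path by path; the u-disk centers shift.
input u1: applying the 2 nested substitutions gives center (1/2, -1/16), radius 1/40
input u3: applying the 2 nested substitutions gives center (9/16, 0), radius 1/48
input u2: applying the 1 nested substitution gives center (1/2, -1/2), radius 1/6


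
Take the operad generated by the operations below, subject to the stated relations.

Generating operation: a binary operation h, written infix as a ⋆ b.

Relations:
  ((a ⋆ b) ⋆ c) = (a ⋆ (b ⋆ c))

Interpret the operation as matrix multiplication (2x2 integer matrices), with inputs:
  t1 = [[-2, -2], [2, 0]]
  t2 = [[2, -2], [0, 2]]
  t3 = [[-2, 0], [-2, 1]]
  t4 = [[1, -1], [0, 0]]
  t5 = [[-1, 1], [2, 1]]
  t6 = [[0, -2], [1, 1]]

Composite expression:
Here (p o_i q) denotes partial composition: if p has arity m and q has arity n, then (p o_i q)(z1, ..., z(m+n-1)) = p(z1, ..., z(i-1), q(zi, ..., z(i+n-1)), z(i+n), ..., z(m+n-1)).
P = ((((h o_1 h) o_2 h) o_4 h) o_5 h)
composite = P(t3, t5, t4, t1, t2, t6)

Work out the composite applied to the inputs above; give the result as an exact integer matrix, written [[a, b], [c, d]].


(t5 ⋆ t4) = [[-1, 1], [2, -2]]
(t3 ⋆ (t5 ⋆ t4)) = [[2, -2], [4, -4]]
(t2 ⋆ t6) = [[-2, -6], [2, 2]]
(t1 ⋆ (t2 ⋆ t6)) = [[0, 8], [-4, -12]]
((t3 ⋆ (t5 ⋆ t4)) ⋆ (t1 ⋆ (t2 ⋆ t6))) = [[8, 40], [16, 80]]

[[8, 40], [16, 80]]


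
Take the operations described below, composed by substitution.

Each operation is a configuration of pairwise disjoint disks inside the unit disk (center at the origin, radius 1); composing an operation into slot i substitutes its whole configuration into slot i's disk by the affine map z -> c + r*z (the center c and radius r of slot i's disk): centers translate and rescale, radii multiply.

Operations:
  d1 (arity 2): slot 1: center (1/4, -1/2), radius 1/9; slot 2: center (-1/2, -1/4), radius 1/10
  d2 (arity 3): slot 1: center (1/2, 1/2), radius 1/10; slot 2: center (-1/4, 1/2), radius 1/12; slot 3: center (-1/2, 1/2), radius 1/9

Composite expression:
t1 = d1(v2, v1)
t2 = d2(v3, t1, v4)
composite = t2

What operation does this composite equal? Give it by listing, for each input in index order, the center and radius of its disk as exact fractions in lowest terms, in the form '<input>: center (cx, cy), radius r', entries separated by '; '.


v1: center (-7/24, 23/48), radius 1/120; v2: center (-11/48, 11/24), radius 1/108; v3: center (1/2, 1/2), radius 1/10; v4: center (-1/2, 1/2), radius 1/9

Nesting under d2 composes maps z -> c + r*z down each v-path.
v3 passes through 1 substitution, ending at center (1/2, 1/2), radius 1/10
v2 passes through 2 substitutions, ending at center (-11/48, 11/24), radius 1/108
v1 passes through 2 substitutions, ending at center (-7/24, 23/48), radius 1/120
v4 passes through 1 substitution, ending at center (-1/2, 1/2), radius 1/9


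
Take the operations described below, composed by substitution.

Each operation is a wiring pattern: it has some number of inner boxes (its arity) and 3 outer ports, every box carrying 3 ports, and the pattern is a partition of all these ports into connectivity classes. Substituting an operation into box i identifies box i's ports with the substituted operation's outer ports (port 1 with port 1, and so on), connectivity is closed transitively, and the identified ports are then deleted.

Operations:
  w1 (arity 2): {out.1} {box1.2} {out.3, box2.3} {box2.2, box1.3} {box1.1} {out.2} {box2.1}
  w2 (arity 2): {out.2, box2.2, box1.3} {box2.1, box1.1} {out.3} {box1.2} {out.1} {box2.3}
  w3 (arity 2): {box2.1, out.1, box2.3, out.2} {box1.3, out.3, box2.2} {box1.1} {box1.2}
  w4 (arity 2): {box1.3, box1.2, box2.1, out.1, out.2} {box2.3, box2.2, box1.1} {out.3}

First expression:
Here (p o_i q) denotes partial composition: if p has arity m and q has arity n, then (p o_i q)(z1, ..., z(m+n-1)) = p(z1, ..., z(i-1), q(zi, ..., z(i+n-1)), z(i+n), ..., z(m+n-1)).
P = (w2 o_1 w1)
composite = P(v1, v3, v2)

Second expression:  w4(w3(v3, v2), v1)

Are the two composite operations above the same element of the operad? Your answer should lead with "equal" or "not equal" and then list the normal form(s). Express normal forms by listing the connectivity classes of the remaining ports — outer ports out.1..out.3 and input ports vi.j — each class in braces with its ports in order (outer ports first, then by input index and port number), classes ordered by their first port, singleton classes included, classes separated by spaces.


not equal: they reduce to {out.1} {out.2, v2.2, v3.3} {out.3} {v1.1} {v1.2} {v1.3, v3.2} {v2.1} {v2.3} {v3.1} and {out.1, out.2, v1.1, v1.2, v1.3, v2.1, v2.2, v2.3, v3.3} {out.3} {v3.1} {v3.2}

The first expression reduces to {out.1} {out.2, v2.2, v3.3} {out.3} {v1.1} {v1.2} {v1.3, v3.2} {v2.1} {v2.3} {v3.1}
The second expression reduces to {out.1, out.2, v1.1, v1.2, v1.3, v2.1, v2.2, v2.3, v3.3} {out.3} {v3.1} {v3.2}
No match — not equal.


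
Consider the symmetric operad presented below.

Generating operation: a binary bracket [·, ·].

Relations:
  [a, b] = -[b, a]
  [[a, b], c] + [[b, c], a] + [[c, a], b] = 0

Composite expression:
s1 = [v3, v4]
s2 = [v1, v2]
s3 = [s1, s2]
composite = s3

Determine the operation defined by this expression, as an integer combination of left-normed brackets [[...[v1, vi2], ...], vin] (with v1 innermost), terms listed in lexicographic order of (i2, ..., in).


In the tensor algebra, words opening v1 carry the v1-anchored form.
Composite bracket: [[v3, v4], [v1, v2]]
Applying ab - ba throughout gives 8 signed words (2^3 = 8).
Words beginning with v1 determine it all:
  the word v1v2v3v4 carries sign -1 and contributes -[[[v1, v2], v3], v4]
  the word v1v2v4v3 carries sign +1 and contributes +[[[v1, v2], v4], v3]

-[[[v1, v2], v3], v4] + [[[v1, v2], v4], v3]


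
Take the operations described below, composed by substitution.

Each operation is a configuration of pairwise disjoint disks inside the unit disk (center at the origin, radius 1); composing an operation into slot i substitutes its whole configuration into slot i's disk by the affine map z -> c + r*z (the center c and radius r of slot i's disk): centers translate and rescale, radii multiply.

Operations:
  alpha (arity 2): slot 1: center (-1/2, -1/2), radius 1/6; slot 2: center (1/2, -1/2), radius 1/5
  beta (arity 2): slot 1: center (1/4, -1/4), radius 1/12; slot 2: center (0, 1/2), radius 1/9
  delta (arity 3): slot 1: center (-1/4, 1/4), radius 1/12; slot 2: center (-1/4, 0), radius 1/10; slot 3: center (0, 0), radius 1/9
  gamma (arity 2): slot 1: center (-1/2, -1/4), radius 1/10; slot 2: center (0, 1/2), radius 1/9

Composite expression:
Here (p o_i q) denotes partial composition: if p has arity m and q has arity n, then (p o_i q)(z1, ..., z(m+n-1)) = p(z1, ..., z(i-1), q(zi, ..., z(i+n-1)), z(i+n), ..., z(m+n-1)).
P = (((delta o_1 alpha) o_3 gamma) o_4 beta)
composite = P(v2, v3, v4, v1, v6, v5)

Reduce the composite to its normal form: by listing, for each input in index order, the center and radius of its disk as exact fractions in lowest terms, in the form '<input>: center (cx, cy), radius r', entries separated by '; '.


v1: center (-89/360, 17/360), radius 1/1080; v2: center (-7/24, 5/24), radius 1/72; v3: center (-5/24, 5/24), radius 1/60; v4: center (-3/10, -1/40), radius 1/100; v5: center (0, 0), radius 1/9; v6: center (-1/4, 1/18), radius 1/810

Affine substitution under delta: radii multiply and v-centers shift.
for v2, the 2-step affine chain lands on center (-7/24, 5/24), radius 1/72
for v3, the 2-step affine chain lands on center (-5/24, 5/24), radius 1/60
for v4, the 2-step affine chain lands on center (-3/10, -1/40), radius 1/100
for v1, the 3-step affine chain lands on center (-89/360, 17/360), radius 1/1080
for v6, the 3-step affine chain lands on center (-1/4, 1/18), radius 1/810
for v5, the 1-step affine chain lands on center (0, 0), radius 1/9


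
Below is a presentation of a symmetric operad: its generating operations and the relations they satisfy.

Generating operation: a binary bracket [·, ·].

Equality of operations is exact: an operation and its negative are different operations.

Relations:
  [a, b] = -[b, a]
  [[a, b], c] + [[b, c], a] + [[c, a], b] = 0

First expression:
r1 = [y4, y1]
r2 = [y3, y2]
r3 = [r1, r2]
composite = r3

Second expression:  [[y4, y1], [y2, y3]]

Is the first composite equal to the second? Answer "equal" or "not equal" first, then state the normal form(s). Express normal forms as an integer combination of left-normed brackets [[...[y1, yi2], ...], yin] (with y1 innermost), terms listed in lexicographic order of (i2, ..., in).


not equal: they reduce to [[[y1, y4], y2], y3] - [[[y1, y4], y3], y2] and -[[[y1, y4], y2], y3] + [[[y1, y4], y3], y2]

The first composite normalizes to [[[y1, y4], y2], y3] - [[[y1, y4], y3], y2]
The second composite normalizes to -[[[y1, y4], y2], y3] + [[[y1, y4], y3], y2]
Distinct normal forms: not equal.


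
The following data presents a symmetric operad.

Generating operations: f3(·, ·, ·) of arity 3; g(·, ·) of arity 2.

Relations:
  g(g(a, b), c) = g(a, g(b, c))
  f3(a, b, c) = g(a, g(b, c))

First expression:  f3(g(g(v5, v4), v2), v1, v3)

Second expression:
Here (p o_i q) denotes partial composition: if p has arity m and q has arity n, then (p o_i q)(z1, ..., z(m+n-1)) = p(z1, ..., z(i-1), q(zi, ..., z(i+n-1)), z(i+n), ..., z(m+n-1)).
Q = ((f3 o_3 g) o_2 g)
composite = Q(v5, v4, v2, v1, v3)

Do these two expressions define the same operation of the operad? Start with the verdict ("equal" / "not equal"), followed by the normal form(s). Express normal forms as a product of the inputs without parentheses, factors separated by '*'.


equal; both compose to v5 * v4 * v2 * v1 * v3

The first expression, normalized: v5 * v4 * v2 * v1 * v3
The second expression, normalized: v5 * v4 * v2 * v1 * v3
Same normal form: equal.


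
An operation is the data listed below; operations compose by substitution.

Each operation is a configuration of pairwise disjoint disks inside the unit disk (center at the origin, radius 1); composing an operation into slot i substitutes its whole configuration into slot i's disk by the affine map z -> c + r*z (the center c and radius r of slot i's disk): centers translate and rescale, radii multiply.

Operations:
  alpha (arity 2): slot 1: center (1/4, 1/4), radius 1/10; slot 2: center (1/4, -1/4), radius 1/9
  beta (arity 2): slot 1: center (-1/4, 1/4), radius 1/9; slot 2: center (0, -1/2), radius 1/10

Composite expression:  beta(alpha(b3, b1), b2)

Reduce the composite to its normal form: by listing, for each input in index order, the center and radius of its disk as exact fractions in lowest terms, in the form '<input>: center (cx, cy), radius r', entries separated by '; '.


b1: center (-2/9, 2/9), radius 1/81; b2: center (0, -1/2), radius 1/10; b3: center (-2/9, 5/18), radius 1/90

Affine substitution under beta: radii multiply and b-centers shift.
input b3: applying the 2 nested substitutions gives center (-2/9, 5/18), radius 1/90
input b1: applying the 2 nested substitutions gives center (-2/9, 2/9), radius 1/81
input b2: applying the 1 nested substitution gives center (0, -1/2), radius 1/10


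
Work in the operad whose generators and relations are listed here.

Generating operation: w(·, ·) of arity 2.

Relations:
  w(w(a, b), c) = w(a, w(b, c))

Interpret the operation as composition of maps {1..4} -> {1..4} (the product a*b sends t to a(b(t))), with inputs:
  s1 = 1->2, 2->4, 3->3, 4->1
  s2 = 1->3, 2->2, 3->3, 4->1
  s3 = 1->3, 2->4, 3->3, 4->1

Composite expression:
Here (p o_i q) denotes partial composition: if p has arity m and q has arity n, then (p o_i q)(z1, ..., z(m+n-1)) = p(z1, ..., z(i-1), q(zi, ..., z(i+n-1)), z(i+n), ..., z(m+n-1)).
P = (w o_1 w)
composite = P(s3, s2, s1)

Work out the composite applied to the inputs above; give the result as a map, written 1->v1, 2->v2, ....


1->4, 2->3, 3->3, 4->3

w(s3, s2) = 1->3, 2->4, 3->3, 4->3
w(w(s3, s2), s1) = 1->4, 2->3, 3->3, 4->3


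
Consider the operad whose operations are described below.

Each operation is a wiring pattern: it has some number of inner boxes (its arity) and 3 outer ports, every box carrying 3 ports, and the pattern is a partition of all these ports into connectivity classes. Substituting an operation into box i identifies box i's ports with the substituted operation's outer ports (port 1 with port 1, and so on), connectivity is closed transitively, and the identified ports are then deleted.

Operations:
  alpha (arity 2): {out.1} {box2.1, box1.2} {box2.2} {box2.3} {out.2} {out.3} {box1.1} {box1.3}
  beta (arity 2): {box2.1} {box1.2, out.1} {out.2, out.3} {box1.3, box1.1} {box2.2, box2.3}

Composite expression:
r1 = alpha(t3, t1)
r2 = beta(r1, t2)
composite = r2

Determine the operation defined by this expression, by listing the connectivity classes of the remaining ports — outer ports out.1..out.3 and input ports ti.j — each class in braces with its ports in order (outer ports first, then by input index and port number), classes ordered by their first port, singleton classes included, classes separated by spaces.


{out.1} {out.2, out.3} {t1.1, t3.2} {t1.2} {t1.3} {t2.1} {t2.2, t2.3} {t3.1} {t3.3}

Two ports join when wires chain via beta-identified ports.
composing alpha on (t3, t1), with out.j its own outer ports: {out.1} {out.2} {out.3} {t1.1, t3.2} {t1.2} {t1.3} {t3.1} {t3.3}
composing beta on (t3, t1, t2), with out.j its own outer ports: {out.1} {out.2, out.3} {t1.1, t3.2} {t1.2} {t1.3} {t2.1} {t2.2, t2.3} {t3.1} {t3.3}


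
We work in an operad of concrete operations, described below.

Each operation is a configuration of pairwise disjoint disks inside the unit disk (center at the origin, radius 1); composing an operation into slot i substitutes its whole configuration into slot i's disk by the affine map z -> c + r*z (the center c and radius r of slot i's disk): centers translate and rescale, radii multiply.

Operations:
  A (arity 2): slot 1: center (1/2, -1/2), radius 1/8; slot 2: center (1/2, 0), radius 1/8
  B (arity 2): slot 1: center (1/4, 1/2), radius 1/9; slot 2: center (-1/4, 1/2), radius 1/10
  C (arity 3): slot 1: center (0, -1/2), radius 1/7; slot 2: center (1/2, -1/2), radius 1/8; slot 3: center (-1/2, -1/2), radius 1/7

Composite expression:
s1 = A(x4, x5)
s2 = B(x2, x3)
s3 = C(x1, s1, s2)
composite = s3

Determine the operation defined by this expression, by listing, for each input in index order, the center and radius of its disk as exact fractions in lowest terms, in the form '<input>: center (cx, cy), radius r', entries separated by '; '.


x1: center (0, -1/2), radius 1/7; x2: center (-13/28, -3/7), radius 1/63; x3: center (-15/28, -3/7), radius 1/70; x4: center (9/16, -9/16), radius 1/64; x5: center (9/16, -1/2), radius 1/64


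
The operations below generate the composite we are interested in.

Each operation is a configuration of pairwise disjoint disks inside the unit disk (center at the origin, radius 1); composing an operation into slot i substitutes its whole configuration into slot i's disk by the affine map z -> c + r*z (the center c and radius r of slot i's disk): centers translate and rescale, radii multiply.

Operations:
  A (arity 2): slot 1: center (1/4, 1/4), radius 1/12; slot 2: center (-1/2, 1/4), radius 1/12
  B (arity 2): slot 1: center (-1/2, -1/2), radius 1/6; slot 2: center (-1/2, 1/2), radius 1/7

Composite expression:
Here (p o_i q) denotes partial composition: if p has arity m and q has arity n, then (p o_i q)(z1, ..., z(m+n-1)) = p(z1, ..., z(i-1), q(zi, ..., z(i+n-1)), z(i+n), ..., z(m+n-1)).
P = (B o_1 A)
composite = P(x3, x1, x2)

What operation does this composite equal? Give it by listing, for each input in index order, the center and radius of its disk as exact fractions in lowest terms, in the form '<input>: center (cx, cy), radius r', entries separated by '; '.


x1: center (-7/12, -11/24), radius 1/72; x2: center (-1/2, 1/2), radius 1/7; x3: center (-11/24, -11/24), radius 1/72

Below B, radii multiply path by path; the x-disk centers shift.
x3 passes through 2 substitutions, ending at center (-11/24, -11/24), radius 1/72
x1 passes through 2 substitutions, ending at center (-7/12, -11/24), radius 1/72
x2 passes through 1 substitution, ending at center (-1/2, 1/2), radius 1/7


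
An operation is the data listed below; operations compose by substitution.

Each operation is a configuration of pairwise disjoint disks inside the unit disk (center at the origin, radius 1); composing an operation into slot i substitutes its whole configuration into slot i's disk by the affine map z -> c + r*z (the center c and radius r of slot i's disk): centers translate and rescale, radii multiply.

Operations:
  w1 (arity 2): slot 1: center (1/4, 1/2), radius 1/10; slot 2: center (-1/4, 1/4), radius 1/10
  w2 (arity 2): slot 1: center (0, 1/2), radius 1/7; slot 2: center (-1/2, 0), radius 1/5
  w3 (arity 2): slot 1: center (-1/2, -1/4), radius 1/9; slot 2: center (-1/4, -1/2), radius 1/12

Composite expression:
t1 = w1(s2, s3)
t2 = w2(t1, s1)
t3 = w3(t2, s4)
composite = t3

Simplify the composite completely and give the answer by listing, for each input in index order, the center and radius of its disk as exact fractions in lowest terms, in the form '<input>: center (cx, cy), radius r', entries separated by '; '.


s1: center (-5/9, -1/4), radius 1/45; s2: center (-125/252, -47/252), radius 1/630; s3: center (-127/252, -4/21), radius 1/630; s4: center (-1/4, -1/2), radius 1/12

Nesting under w3 composes maps z -> c + r*z down each s-path.
input s2: applying the 3 nested substitutions gives center (-125/252, -47/252), radius 1/630
input s3: applying the 3 nested substitutions gives center (-127/252, -4/21), radius 1/630
input s1: applying the 2 nested substitutions gives center (-5/9, -1/4), radius 1/45
input s4: applying the 1 nested substitution gives center (-1/4, -1/2), radius 1/12


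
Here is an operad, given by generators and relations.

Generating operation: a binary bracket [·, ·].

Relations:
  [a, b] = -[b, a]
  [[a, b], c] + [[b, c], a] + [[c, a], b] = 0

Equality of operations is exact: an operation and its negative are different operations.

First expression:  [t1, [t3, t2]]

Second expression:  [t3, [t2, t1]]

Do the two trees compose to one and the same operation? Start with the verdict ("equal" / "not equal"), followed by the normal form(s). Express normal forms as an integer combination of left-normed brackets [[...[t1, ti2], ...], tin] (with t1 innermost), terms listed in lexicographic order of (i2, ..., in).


not equal; the first gives -[[t1, t2], t3] + [[t1, t3], t2] and the second [[t1, t2], t3]

The first expression, normalized: -[[t1, t2], t3] + [[t1, t3], t2]
The second expression, normalized: [[t1, t2], t3]
Distinct normal forms: not equal.


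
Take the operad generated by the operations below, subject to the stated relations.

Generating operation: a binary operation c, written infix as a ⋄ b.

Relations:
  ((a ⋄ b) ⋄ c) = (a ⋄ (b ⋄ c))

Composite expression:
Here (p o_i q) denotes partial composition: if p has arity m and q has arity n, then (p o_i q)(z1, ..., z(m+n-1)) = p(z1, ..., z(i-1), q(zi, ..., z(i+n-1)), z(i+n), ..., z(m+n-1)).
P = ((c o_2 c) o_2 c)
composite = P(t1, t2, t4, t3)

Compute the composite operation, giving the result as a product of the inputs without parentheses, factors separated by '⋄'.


Under associativity of c, the answer is the t's in reading order.
(t2 ⋄ t4) linearizes to t2 ⋄ t4
((t2 ⋄ t4) ⋄ t3) linearizes to t2 ⋄ t4 ⋄ t3
(t1 ⋄ ((t2 ⋄ t4) ⋄ t3)) linearizes to t1 ⋄ t2 ⋄ t4 ⋄ t3

t1 ⋄ t2 ⋄ t4 ⋄ t3


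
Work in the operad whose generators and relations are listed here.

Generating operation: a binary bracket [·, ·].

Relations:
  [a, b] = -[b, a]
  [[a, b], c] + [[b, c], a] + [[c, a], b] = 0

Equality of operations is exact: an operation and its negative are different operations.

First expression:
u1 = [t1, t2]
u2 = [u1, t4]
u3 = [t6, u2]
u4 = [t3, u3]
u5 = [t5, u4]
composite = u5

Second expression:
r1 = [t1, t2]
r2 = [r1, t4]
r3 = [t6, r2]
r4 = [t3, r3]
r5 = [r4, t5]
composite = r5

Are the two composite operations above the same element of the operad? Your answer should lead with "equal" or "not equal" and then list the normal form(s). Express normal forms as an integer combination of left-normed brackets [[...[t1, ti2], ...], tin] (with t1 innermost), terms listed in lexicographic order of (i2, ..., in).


The first expression, normalized: -[[[[[t1, t2], t4], t6], t3], t5]
The second expression, normalized: [[[[[t1, t2], t4], t6], t3], t5]
The normal forms differ: not equal.

not equal: they reduce to -[[[[[t1, t2], t4], t6], t3], t5] and [[[[[t1, t2], t4], t6], t3], t5]


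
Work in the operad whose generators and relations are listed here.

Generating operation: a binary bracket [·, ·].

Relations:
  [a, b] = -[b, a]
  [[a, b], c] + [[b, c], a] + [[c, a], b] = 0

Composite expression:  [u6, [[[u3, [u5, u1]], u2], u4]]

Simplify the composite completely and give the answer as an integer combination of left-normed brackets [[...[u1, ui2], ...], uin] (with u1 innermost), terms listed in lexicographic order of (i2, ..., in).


-[[[[[u1, u5], u3], u2], u4], u6]

In the tensor algebra, words opening u1 carry the u1-anchored form.
Composite bracket: [u6, [[[u3, [u5, u1]], u2], u4]]
Expanding via [a, b] = ab - ba: 32 signed words (2^5 = 32).
Only words starting with u1 matter:
  word u1u5u3u2u4u6 has sign -1, contributing -[[[[[u1, u5], u3], u2], u4], u6]


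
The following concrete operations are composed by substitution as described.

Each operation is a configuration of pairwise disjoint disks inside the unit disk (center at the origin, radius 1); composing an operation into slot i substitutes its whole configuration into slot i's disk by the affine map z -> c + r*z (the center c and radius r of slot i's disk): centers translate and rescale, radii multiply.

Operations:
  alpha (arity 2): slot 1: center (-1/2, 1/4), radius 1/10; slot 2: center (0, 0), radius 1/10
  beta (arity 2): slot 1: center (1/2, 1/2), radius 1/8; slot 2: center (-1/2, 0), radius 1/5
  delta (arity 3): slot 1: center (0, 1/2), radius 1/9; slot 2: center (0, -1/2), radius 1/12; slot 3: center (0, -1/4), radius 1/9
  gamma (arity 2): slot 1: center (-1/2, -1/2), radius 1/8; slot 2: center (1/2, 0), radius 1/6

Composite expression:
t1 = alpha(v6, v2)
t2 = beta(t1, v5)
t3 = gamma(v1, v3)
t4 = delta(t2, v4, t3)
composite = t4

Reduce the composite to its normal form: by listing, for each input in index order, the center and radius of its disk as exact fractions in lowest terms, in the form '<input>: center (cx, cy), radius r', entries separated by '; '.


Follow each v-input down from delta: c' goes to c + r*c', radius to r*r'.
tracing v6 down its 3-map path: center (7/144, 161/288), radius 1/720
tracing v2 down its 3-map path: center (1/18, 5/9), radius 1/720
tracing v5 down its 2-map path: center (-1/18, 1/2), radius 1/45
tracing v4 down its 1-map path: center (0, -1/2), radius 1/12
tracing v1 down its 2-map path: center (-1/18, -11/36), radius 1/72
tracing v3 down its 2-map path: center (1/18, -1/4), radius 1/54

v1: center (-1/18, -11/36), radius 1/72; v2: center (1/18, 5/9), radius 1/720; v3: center (1/18, -1/4), radius 1/54; v4: center (0, -1/2), radius 1/12; v5: center (-1/18, 1/2), radius 1/45; v6: center (7/144, 161/288), radius 1/720
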